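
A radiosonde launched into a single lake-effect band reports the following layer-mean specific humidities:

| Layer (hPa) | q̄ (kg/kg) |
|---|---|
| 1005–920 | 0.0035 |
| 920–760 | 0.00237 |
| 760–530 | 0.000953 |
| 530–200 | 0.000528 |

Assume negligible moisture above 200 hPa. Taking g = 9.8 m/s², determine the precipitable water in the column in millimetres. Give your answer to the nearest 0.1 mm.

Precipitable water is the column-integrated vapour mass per unit area: PW = (1/g) Σ q̄ Δp, with q in kg/kg and Δp in Pa (1 kg/m² of water = 1 mm).
Layer 1005–920 hPa: Δp = 85 hPa = 8500 Pa, q̄ = 0.0035 kg/kg → 0.0035 × 8500 / 9.8 = 3.04 mm
Layer 920–760 hPa: Δp = 160 hPa = 16000 Pa, q̄ = 0.00237 kg/kg → 0.00237 × 16000 / 9.8 = 3.87 mm
Layer 760–530 hPa: Δp = 230 hPa = 23000 Pa, q̄ = 0.000953 kg/kg → 0.000953 × 23000 / 9.8 = 2.24 mm
Layer 530–200 hPa: Δp = 330 hPa = 33000 Pa, q̄ = 0.000528 kg/kg → 0.000528 × 33000 / 9.8 = 1.78 mm
PW = 3.04 + 3.87 + 2.24 + 1.78 = 10.93 ≈ 10.9 mm.

PW ≈ 10.9 mm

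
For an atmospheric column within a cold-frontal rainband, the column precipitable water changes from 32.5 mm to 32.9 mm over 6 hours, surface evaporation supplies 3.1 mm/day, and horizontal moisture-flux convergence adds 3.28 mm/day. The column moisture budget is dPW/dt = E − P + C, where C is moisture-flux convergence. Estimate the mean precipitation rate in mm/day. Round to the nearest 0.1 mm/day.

dPW/dt = (32.9 − 32.5) mm / (6/24 day) = +1.600 mm/day.
P = E + C − dPW/dt = 3.1 + (3.28) − (+1.600) = 4.8 mm/day.

P ≈ 4.8 mm/day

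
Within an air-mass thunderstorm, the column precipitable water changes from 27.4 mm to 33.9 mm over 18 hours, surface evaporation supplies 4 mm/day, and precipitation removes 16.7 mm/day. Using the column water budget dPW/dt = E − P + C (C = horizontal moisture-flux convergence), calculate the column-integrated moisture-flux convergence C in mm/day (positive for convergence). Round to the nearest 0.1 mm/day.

dPW/dt = (33.9 − 27.4) mm / (18/24 day) = +8.667 mm/day.
C = dPW/dt − E + P = (+8.667) − 4 + 16.7 = 21.4 mm/day.

C ≈ 21.4 mm/day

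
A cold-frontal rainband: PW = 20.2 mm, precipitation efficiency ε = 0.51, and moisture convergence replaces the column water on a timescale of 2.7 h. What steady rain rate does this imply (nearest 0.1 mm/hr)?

Each overturning extracts ε × PW = 0.51 × 20.2 = 10.302 mm.
Rate = ε·PW / τ = 10.302 / 2.7 h = 3.8 mm/hr.

R ≈ 3.8 mm/hr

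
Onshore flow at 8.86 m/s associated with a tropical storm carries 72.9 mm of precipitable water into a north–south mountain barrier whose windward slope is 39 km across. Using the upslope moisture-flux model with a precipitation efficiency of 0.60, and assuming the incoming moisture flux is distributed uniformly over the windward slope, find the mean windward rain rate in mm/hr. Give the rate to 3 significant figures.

R ≈ 35.8 mm/hr

Incoming column moisture flux per unit ridge length: F = V × PW = 8.86 × 72.9 = 645.894 mm·m/s.
Spread over the 39 km slope with efficiency ε = 0.60: R = ε·F/W = 0.60 × 645.894 / 39000 m = 9.937e-03 mm/s.
R = 9.937e-03 × 3600 = 35.8 mm/hr.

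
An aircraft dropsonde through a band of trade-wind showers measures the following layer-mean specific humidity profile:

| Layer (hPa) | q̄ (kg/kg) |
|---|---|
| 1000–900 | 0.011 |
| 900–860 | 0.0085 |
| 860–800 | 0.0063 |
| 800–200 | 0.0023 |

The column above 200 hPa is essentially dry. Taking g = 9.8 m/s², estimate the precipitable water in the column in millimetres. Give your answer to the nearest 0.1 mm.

Precipitable water is the column-integrated vapour mass per unit area: PW = (1/g) Σ q̄ Δp, with q in kg/kg and Δp in Pa (1 kg/m² of water = 1 mm).
Layer 1000–900 hPa: Δp = 100 hPa = 10000 Pa, q̄ = 0.011 kg/kg → 0.011 × 10000 / 9.8 = 11.22 mm
Layer 900–860 hPa: Δp = 40 hPa = 4000 Pa, q̄ = 0.0085 kg/kg → 0.0085 × 4000 / 9.8 = 3.47 mm
Layer 860–800 hPa: Δp = 60 hPa = 6000 Pa, q̄ = 0.0063 kg/kg → 0.0063 × 6000 / 9.8 = 3.86 mm
Layer 800–200 hPa: Δp = 600 hPa = 60000 Pa, q̄ = 0.0023 kg/kg → 0.0023 × 60000 / 9.8 = 14.08 mm
PW = 11.22 + 3.47 + 3.86 + 14.08 = 32.63 ≈ 32.6 mm.

PW ≈ 32.6 mm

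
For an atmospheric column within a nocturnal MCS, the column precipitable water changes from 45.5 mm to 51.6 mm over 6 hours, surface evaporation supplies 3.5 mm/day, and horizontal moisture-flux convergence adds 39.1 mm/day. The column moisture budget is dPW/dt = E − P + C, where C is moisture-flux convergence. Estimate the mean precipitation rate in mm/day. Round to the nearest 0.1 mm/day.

dPW/dt = (51.6 − 45.5) mm / (6/24 day) = +24.400 mm/day.
P = E + C − dPW/dt = 3.5 + (39.1) − (+24.400) = 18.2 mm/day.

P ≈ 18.2 mm/day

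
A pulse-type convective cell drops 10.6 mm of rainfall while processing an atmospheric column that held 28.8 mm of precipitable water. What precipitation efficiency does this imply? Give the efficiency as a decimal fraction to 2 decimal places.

ε = rainfall / PW = 10.6 / 28.8 = 0.37.

ε ≈ 0.37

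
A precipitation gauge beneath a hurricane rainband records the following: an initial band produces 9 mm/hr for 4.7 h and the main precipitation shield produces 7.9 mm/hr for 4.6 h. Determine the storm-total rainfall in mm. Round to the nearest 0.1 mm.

Total = Σ Rᵢ Δtᵢ = 9 × 4.7 + 7.9 × 4.6
      = 42.3 + 36.34 = 78.6 mm.

total ≈ 78.6 mm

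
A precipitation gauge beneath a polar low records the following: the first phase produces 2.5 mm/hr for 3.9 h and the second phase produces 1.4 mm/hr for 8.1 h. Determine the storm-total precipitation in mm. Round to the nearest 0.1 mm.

Total = Σ Rᵢ Δtᵢ = 2.5 × 3.9 + 1.4 × 8.1
      = 9.75 + 11.34 = 21.1 mm.

total ≈ 21.1 mm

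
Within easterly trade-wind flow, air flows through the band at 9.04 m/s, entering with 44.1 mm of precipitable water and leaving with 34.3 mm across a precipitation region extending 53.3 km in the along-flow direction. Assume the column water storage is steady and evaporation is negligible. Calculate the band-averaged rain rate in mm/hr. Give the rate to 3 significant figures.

R ≈ 5.98 mm/hr

Column moisture flux per unit crosswind length is F = V × PW.
Inflow: F_in = 9.04 × 44.1 = 398.664 mm·m/s
Outflow: F_out = 9.04 × 34.3 = 310.072 mm·m/s
Steady-state rate R = (F_in − F_out)/L = (398.664 − 310.072) / 53300 m = 1.662e-03 mm/s.
R = 1.662e-03 × 3600 = 5.98 mm/hr.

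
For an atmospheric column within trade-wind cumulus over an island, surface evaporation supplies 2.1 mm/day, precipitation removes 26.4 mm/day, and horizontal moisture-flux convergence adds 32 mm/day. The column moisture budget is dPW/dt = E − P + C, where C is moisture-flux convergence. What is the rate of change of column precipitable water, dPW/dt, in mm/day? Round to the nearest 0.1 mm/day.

dPW/dt ≈ 7.7 mm/day

dPW/dt = E − P + C = 2.1 − 26.4 + (32) = 7.7 mm/day.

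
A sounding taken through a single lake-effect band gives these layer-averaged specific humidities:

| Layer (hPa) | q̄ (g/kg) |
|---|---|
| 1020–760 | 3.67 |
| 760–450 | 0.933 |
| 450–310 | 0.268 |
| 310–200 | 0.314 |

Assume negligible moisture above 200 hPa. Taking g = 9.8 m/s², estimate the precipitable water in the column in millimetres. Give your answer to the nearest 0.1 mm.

Precipitable water is the column-integrated vapour mass per unit area: PW = (1/g) Σ q̄ Δp, with q in kg/kg and Δp in Pa (1 kg/m² of water = 1 mm).
Layer 1020–760 hPa: Δp = 260 hPa = 26000 Pa, q̄ = 0.00367 kg/kg → 0.00367 × 26000 / 9.8 = 9.74 mm
Layer 760–450 hPa: Δp = 310 hPa = 31000 Pa, q̄ = 0.000933 kg/kg → 0.000933 × 31000 / 9.8 = 2.95 mm
Layer 450–310 hPa: Δp = 140 hPa = 14000 Pa, q̄ = 0.000268 kg/kg → 0.000268 × 14000 / 9.8 = 0.38 mm
Layer 310–200 hPa: Δp = 110 hPa = 11000 Pa, q̄ = 0.000314 kg/kg → 0.000314 × 11000 / 9.8 = 0.35 mm
PW = 9.74 + 2.95 + 0.38 + 0.35 = 13.42 ≈ 13.4 mm.

PW ≈ 13.4 mm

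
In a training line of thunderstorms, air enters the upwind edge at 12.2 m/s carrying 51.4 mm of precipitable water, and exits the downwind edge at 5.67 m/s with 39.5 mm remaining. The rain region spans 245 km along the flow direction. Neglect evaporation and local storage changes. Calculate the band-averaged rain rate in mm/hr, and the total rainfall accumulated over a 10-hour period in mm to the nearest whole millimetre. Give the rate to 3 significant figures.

R ≈ 5.92 mm/hr; total ≈ 59 mm

Column moisture flux per unit crosswind length is F = V × PW.
Inflow: F_in = 12.2 × 51.4 = 627.08 mm·m/s
Outflow: F_out = 5.67 × 39.5 = 223.965 mm·m/s
Steady-state rate R = (F_in − F_out)/L = (627.08 − 223.965) / 245000 m = 1.645e-03 mm/s.
R = 1.645e-03 × 3600 = 5.92 mm/hr.
Over 10 h: total = 5.92 × 10 = 59.2 ≈ 59 mm.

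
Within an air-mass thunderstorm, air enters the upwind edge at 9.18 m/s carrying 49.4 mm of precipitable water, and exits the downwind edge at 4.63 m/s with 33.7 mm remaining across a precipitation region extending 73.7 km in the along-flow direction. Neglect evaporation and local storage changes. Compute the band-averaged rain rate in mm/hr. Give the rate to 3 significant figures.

Column moisture flux per unit crosswind length is F = V × PW.
Inflow: F_in = 9.18 × 49.4 = 453.492 mm·m/s
Outflow: F_out = 4.63 × 33.7 = 156.031 mm·m/s
Steady-state rate R = (F_in − F_out)/L = (453.492 − 156.031) / 73700 m = 4.036e-03 mm/s.
R = 4.036e-03 × 3600 = 14.5 mm/hr.

R ≈ 14.5 mm/hr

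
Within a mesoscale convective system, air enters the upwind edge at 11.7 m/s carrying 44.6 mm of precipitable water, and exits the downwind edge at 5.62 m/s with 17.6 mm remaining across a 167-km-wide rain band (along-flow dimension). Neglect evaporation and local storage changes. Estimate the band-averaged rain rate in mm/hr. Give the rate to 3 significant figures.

R ≈ 9.12 mm/hr

Column moisture flux per unit crosswind length is F = V × PW.
Inflow: F_in = 11.7 × 44.6 = 521.82 mm·m/s
Outflow: F_out = 5.62 × 17.6 = 98.912 mm·m/s
Steady-state rate R = (F_in − F_out)/L = (521.82 − 98.912) / 167000 m = 2.532e-03 mm/s.
R = 2.532e-03 × 3600 = 9.12 mm/hr.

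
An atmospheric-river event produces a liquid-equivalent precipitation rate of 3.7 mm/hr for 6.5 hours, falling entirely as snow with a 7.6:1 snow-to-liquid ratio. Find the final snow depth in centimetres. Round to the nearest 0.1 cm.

Liquid-equivalent depth = 3.7 × 6.5 = 24.05 mm.
Snow depth = 24.05 mm × 7.6 = 182.78 mm = 18.3 cm.

snow depth ≈ 18.3 cm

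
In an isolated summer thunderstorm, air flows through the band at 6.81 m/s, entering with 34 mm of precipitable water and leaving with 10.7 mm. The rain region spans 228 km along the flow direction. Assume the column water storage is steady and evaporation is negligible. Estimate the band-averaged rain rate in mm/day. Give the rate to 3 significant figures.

Column moisture flux per unit crosswind length is F = V × PW.
Inflow: F_in = 6.81 × 34 = 231.54 mm·m/s
Outflow: F_out = 6.81 × 10.7 = 72.867 mm·m/s
Steady-state rate R = (F_in − F_out)/L = (231.54 − 72.867) / 228000 m = 6.959e-04 mm/s.
R = 6.959e-04 × 3600 × 24 = 60.1 mm/day.

R ≈ 60.1 mm/day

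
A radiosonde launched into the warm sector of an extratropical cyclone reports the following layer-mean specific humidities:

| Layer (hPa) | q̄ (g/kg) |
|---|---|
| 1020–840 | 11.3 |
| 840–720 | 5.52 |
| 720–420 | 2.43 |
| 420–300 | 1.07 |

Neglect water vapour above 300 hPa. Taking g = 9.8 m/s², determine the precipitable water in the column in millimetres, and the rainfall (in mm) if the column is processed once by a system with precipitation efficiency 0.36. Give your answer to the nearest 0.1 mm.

PW ≈ 36.3 mm; rainfall ≈ 13.1 mm

Precipitable water is the column-integrated vapour mass per unit area: PW = (1/g) Σ q̄ Δp, with q in kg/kg and Δp in Pa (1 kg/m² of water = 1 mm).
Layer 1020–840 hPa: Δp = 180 hPa = 18000 Pa, q̄ = 0.0113 kg/kg → 0.0113 × 18000 / 9.8 = 20.76 mm
Layer 840–720 hPa: Δp = 120 hPa = 12000 Pa, q̄ = 0.00552 kg/kg → 0.00552 × 12000 / 9.8 = 6.76 mm
Layer 720–420 hPa: Δp = 300 hPa = 30000 Pa, q̄ = 0.00243 kg/kg → 0.00243 × 30000 / 9.8 = 7.44 mm
Layer 420–300 hPa: Δp = 120 hPa = 12000 Pa, q̄ = 0.00107 kg/kg → 0.00107 × 12000 / 9.8 = 1.31 mm
PW = 20.76 + 6.76 + 7.44 + 1.31 = 36.27 ≈ 36.3 mm.
Rainfall = ε × PW = 0.36 × 36.3 = 13.1 mm.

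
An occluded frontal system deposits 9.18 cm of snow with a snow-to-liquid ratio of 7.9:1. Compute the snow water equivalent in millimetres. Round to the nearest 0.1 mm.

SWE ≈ 11.6 mm

SWE = snow depth / ratio = 9.18 cm / 7.9 = 1.162 cm = 11.6 mm.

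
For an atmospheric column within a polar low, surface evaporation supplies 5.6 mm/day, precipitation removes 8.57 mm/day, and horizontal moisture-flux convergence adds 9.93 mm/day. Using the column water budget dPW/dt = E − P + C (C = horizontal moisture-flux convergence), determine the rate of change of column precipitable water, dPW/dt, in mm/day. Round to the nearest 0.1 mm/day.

dPW/dt ≈ 7.0 mm/day

dPW/dt = E − P + C = 5.6 − 8.57 + (9.93) = 7.0 mm/day.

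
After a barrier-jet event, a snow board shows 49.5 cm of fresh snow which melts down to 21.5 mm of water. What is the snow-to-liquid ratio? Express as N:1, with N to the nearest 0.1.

Ratio = snow depth / SWE = 495 mm / 21.5 mm = 23.0, i.e. 23.0:1.

ratio ≈ 23.0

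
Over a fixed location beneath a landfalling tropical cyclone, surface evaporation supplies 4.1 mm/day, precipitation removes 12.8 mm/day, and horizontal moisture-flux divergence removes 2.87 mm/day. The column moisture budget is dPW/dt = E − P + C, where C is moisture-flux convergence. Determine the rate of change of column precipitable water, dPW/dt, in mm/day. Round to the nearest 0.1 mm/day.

dPW/dt = E − P + C = 4.1 − 12.8 + (-2.87) = -11.6 mm/day.

dPW/dt ≈ -11.6 mm/day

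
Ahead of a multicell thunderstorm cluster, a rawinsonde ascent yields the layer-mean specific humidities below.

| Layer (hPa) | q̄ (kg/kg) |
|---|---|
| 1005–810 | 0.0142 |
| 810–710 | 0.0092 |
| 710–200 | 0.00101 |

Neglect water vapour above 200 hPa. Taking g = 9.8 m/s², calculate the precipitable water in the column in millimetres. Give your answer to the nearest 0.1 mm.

Precipitable water is the column-integrated vapour mass per unit area: PW = (1/g) Σ q̄ Δp, with q in kg/kg and Δp in Pa (1 kg/m² of water = 1 mm).
Layer 1005–810 hPa: Δp = 195 hPa = 19500 Pa, q̄ = 0.0142 kg/kg → 0.0142 × 19500 / 9.8 = 28.26 mm
Layer 810–710 hPa: Δp = 100 hPa = 10000 Pa, q̄ = 0.0092 kg/kg → 0.0092 × 10000 / 9.8 = 9.39 mm
Layer 710–200 hPa: Δp = 510 hPa = 51000 Pa, q̄ = 0.00101 kg/kg → 0.00101 × 51000 / 9.8 = 5.26 mm
PW = 28.26 + 9.39 + 5.26 = 42.91 ≈ 42.9 mm.

PW ≈ 42.9 mm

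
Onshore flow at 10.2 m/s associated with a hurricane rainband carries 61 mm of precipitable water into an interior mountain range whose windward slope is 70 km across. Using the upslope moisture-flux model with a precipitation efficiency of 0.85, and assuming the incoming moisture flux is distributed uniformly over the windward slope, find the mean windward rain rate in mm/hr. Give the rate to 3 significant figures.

Incoming column moisture flux per unit ridge length: F = V × PW = 10.2 × 61 = 622.2 mm·m/s.
Spread over the 70 km slope with efficiency ε = 0.85: R = ε·F/W = 0.85 × 622.2 / 70000 m = 7.555e-03 mm/s.
R = 7.555e-03 × 3600 = 27.2 mm/hr.

R ≈ 27.2 mm/hr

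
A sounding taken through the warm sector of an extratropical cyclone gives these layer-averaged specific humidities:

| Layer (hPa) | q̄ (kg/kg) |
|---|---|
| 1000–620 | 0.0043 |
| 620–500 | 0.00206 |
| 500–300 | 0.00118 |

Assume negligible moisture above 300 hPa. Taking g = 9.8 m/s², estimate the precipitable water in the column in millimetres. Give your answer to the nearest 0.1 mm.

PW ≈ 21.6 mm

Precipitable water is the column-integrated vapour mass per unit area: PW = (1/g) Σ q̄ Δp, with q in kg/kg and Δp in Pa (1 kg/m² of water = 1 mm).
Layer 1000–620 hPa: Δp = 380 hPa = 38000 Pa, q̄ = 0.0043 kg/kg → 0.0043 × 38000 / 9.8 = 16.67 mm
Layer 620–500 hPa: Δp = 120 hPa = 12000 Pa, q̄ = 0.00206 kg/kg → 0.00206 × 12000 / 9.8 = 2.52 mm
Layer 500–300 hPa: Δp = 200 hPa = 20000 Pa, q̄ = 0.00118 kg/kg → 0.00118 × 20000 / 9.8 = 2.41 mm
PW = 16.67 + 2.52 + 2.41 = 21.60 ≈ 21.6 mm.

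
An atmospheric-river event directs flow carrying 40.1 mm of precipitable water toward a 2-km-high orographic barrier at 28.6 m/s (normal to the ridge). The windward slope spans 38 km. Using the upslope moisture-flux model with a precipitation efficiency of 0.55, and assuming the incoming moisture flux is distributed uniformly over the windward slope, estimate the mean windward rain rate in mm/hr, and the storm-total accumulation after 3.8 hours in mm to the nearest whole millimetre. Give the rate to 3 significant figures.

R ≈ 59.8 mm/hr; total ≈ 227 mm

Incoming column moisture flux per unit ridge length: F = V × PW = 28.6 × 40.1 = 1146.86 mm·m/s.
Spread over the 38 km slope with efficiency ε = 0.55: R = ε·F/W = 0.55 × 1146.86 / 38000 m = 1.660e-02 mm/s.
R = 1.660e-02 × 3600 = 59.8 mm/hr.
Over 3.8 h: total = 59.8 × 3.8 = 227.24 ≈ 227 mm.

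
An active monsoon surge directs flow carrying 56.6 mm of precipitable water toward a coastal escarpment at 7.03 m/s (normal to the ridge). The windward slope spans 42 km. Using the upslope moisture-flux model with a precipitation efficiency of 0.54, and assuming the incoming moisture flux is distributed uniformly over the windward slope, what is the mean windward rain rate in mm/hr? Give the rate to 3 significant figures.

Incoming column moisture flux per unit ridge length: F = V × PW = 7.03 × 56.6 = 397.898 mm·m/s.
Spread over the 42 km slope with efficiency ε = 0.54: R = ε·F/W = 0.54 × 397.898 / 42000 m = 5.116e-03 mm/s.
R = 5.116e-03 × 3600 = 18.4 mm/hr.

R ≈ 18.4 mm/hr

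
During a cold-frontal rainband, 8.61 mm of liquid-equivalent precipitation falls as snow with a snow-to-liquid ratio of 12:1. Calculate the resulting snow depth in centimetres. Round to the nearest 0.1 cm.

snow depth ≈ 10.3 cm

Snow depth = liquid × ratio = 8.61 mm × 12 = 103.32 mm = 10.3 cm.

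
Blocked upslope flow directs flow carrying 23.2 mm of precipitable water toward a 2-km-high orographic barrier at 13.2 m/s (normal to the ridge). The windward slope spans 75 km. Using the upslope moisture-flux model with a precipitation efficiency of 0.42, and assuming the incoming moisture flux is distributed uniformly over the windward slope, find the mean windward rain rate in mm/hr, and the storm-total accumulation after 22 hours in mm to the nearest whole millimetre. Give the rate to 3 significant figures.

R ≈ 6.17 mm/hr; total ≈ 136 mm

Incoming column moisture flux per unit ridge length: F = V × PW = 13.2 × 23.2 = 306.24 mm·m/s.
Spread over the 75 km slope with efficiency ε = 0.42: R = ε·F/W = 0.42 × 306.24 / 75000 m = 1.715e-03 mm/s.
R = 1.715e-03 × 3600 = 6.17 mm/hr.
Over 22 h: total = 6.17 × 22 = 135.74 ≈ 136 mm.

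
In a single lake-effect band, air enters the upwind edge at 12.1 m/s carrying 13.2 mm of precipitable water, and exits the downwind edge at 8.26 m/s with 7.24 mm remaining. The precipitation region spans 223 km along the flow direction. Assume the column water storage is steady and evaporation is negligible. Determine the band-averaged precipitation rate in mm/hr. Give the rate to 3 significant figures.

Column moisture flux per unit crosswind length is F = V × PW.
Inflow: F_in = 12.1 × 13.2 = 159.72 mm·m/s
Outflow: F_out = 8.26 × 7.24 = 59.8024 mm·m/s
Steady-state rate R = (F_in − F_out)/L = (159.72 − 59.8024) / 223000 m = 4.481e-04 mm/s.
R = 4.481e-04 × 3600 = 1.61 mm/hr.

R ≈ 1.61 mm/hr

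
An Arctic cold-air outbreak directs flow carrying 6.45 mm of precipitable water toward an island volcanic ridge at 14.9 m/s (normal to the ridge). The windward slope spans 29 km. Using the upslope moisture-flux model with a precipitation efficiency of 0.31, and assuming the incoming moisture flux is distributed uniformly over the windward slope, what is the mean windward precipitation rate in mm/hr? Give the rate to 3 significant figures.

Incoming column moisture flux per unit ridge length: F = V × PW = 14.9 × 6.45 = 96.105 mm·m/s.
Spread over the 29 km slope with efficiency ε = 0.31: R = ε·F/W = 0.31 × 96.105 / 29000 m = 1.027e-03 mm/s.
R = 1.027e-03 × 3600 = 3.70 mm/hr.

R ≈ 3.70 mm/hr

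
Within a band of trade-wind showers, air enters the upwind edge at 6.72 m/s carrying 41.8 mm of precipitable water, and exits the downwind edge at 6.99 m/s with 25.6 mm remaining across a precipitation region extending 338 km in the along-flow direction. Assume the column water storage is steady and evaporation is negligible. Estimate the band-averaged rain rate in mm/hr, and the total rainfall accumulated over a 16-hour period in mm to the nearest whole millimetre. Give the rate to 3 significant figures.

R ≈ 1.09 mm/hr; total ≈ 17 mm

Column moisture flux per unit crosswind length is F = V × PW.
Inflow: F_in = 6.72 × 41.8 = 280.896 mm·m/s
Outflow: F_out = 6.99 × 25.6 = 178.944 mm·m/s
Steady-state rate R = (F_in − F_out)/L = (280.896 − 178.944) / 338000 m = 3.016e-04 mm/s.
R = 3.016e-04 × 3600 = 1.09 mm/hr.
Over 16 h: total = 1.09 × 16 = 17.44 ≈ 17 mm.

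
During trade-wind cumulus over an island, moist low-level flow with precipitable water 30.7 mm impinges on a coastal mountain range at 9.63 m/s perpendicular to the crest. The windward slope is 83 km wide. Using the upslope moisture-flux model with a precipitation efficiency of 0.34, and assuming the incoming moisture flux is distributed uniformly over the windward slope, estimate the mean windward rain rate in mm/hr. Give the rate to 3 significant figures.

Incoming column moisture flux per unit ridge length: F = V × PW = 9.63 × 30.7 = 295.641 mm·m/s.
Spread over the 83 km slope with efficiency ε = 0.34: R = ε·F/W = 0.34 × 295.641 / 83000 m = 1.211e-03 mm/s.
R = 1.211e-03 × 3600 = 4.36 mm/hr.

R ≈ 4.36 mm/hr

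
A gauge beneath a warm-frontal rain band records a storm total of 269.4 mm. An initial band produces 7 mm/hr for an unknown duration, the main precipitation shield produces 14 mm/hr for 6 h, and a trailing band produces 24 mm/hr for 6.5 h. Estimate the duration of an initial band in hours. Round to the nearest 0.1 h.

duration ≈ 4.2 h

Known phases: 14 × 6 + 24 × 6.5 = 84 + 156 = 240 mm.
Remaining depth = 269.4 − 240 = 29.4 mm.
Duration = 29.4 / 7 = 4.2 h.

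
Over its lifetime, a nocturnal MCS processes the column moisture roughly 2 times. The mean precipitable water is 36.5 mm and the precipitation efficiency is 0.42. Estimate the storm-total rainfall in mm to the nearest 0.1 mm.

Each cycle deposits ε × PW = 0.42 × 36.5 = 15.33 mm.
Over 2 cycles: 2 × 15.33 = 30.7 mm.

rainfall ≈ 30.7 mm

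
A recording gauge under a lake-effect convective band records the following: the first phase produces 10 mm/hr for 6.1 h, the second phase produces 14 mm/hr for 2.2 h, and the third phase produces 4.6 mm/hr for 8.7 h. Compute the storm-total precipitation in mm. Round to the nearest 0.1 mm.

Total = Σ Rᵢ Δtᵢ = 10 × 6.1 + 14 × 2.2 + 4.6 × 8.7
      = 61 + 30.8 + 40.02 = 131.8 mm.

total ≈ 131.8 mm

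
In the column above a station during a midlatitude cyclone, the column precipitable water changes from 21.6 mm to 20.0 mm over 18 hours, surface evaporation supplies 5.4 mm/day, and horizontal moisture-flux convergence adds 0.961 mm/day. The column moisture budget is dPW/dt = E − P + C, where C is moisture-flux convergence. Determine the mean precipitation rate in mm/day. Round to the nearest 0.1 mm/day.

P ≈ 8.5 mm/day

dPW/dt = (20.0 − 21.6) mm / (18/24 day) = -2.133 mm/day.
P = E + C − dPW/dt = 5.4 + (0.961) − (-2.133) = 8.5 mm/day.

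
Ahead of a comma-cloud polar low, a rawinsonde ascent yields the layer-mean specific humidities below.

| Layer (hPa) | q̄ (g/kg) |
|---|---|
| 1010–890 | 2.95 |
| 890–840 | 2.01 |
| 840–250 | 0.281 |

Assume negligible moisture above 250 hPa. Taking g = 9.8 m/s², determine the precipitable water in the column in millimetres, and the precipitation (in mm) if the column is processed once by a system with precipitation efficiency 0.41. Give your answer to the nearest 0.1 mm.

Precipitable water is the column-integrated vapour mass per unit area: PW = (1/g) Σ q̄ Δp, with q in kg/kg and Δp in Pa (1 kg/m² of water = 1 mm).
Layer 1010–890 hPa: Δp = 120 hPa = 12000 Pa, q̄ = 0.00295 kg/kg → 0.00295 × 12000 / 9.8 = 3.61 mm
Layer 890–840 hPa: Δp = 50 hPa = 5000 Pa, q̄ = 0.00201 kg/kg → 0.00201 × 5000 / 9.8 = 1.03 mm
Layer 840–250 hPa: Δp = 590 hPa = 59000 Pa, q̄ = 0.000281 kg/kg → 0.000281 × 59000 / 9.8 = 1.69 mm
PW = 3.61 + 1.03 + 1.69 = 6.33 ≈ 6.3 mm.
Precipitation = ε × PW = 0.41 × 6.3 = 2.6 mm.

PW ≈ 6.3 mm; precipitation ≈ 2.6 mm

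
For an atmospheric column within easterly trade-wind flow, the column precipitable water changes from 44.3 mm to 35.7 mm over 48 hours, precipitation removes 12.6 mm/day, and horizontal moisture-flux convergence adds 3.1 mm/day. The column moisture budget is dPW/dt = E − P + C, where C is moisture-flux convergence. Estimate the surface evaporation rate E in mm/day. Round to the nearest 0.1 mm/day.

E ≈ 5.2 mm/day

dPW/dt = (35.7 − 44.3) mm / (48/24 day) = -4.300 mm/day.
E = dPW/dt + P − C = (-4.300) + 12.6 − (3.1) = 5.2 mm/day.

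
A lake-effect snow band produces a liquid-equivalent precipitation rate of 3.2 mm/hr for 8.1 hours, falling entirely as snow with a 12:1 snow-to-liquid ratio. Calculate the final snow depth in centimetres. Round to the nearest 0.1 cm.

snow depth ≈ 31.1 cm

Liquid-equivalent depth = 3.2 × 8.1 = 25.92 mm.
Snow depth = 25.92 mm × 12 = 311.04 mm = 31.1 cm.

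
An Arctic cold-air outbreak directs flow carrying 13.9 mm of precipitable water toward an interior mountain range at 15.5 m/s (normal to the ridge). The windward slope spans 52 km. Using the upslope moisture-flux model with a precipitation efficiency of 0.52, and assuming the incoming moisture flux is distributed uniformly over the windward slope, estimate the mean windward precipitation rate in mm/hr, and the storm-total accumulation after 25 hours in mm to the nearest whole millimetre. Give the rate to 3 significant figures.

R ≈ 7.76 mm/hr; total ≈ 194 mm

Incoming column moisture flux per unit ridge length: F = V × PW = 15.5 × 13.9 = 215.45 mm·m/s.
Spread over the 52 km slope with efficiency ε = 0.52: R = ε·F/W = 0.52 × 215.45 / 52000 m = 2.155e-03 mm/s.
R = 2.155e-03 × 3600 = 7.76 mm/hr.
Over 25 h: total = 7.76 × 25 = 194 mm.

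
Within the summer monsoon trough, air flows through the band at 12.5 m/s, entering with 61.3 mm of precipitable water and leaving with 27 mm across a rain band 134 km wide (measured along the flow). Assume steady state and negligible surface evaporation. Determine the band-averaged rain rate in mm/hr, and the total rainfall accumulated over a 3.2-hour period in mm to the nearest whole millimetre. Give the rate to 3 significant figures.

Column moisture flux per unit crosswind length is F = V × PW.
Inflow: F_in = 12.5 × 61.3 = 766.25 mm·m/s
Outflow: F_out = 12.5 × 27 = 337.5 mm·m/s
Steady-state rate R = (F_in − F_out)/L = (766.25 − 337.5) / 134000 m = 3.200e-03 mm/s.
R = 3.200e-03 × 3600 = 11.5 mm/hr.
Over 3.2 h: total = 11.5 × 3.2 = 36.8 ≈ 37 mm.

R ≈ 11.5 mm/hr; total ≈ 37 mm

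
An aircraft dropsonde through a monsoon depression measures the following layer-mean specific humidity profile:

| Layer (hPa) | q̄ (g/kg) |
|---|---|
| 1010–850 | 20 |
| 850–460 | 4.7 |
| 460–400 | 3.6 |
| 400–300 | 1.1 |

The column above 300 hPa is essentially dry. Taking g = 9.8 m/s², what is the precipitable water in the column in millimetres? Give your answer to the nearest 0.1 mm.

Precipitable water is the column-integrated vapour mass per unit area: PW = (1/g) Σ q̄ Δp, with q in kg/kg and Δp in Pa (1 kg/m² of water = 1 mm).
Layer 1010–850 hPa: Δp = 160 hPa = 16000 Pa, q̄ = 0.02 kg/kg → 0.02 × 16000 / 9.8 = 32.65 mm
Layer 850–460 hPa: Δp = 390 hPa = 39000 Pa, q̄ = 0.0047 kg/kg → 0.0047 × 39000 / 9.8 = 18.70 mm
Layer 460–400 hPa: Δp = 60 hPa = 6000 Pa, q̄ = 0.0036 kg/kg → 0.0036 × 6000 / 9.8 = 2.20 mm
Layer 400–300 hPa: Δp = 100 hPa = 10000 Pa, q̄ = 0.0011 kg/kg → 0.0011 × 10000 / 9.8 = 1.12 mm
PW = 32.65 + 18.70 + 2.20 + 1.12 = 54.67 ≈ 54.7 mm.

PW ≈ 54.7 mm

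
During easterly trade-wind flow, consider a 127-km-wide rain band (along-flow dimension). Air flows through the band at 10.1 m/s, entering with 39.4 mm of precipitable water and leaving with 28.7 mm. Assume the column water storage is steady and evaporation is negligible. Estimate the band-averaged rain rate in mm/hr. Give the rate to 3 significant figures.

Column moisture flux per unit crosswind length is F = V × PW.
Inflow: F_in = 10.1 × 39.4 = 397.94 mm·m/s
Outflow: F_out = 10.1 × 28.7 = 289.87 mm·m/s
Steady-state rate R = (F_in − F_out)/L = (397.94 − 289.87) / 127000 m = 8.509e-04 mm/s.
R = 8.509e-04 × 3600 = 3.06 mm/hr.

R ≈ 3.06 mm/hr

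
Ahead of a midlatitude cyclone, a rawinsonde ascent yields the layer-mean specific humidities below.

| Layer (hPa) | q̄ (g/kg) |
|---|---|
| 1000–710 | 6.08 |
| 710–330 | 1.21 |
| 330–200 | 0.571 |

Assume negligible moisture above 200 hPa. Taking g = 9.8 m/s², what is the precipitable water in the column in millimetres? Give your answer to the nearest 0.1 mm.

Precipitable water is the column-integrated vapour mass per unit area: PW = (1/g) Σ q̄ Δp, with q in kg/kg and Δp in Pa (1 kg/m² of water = 1 mm).
Layer 1000–710 hPa: Δp = 290 hPa = 29000 Pa, q̄ = 0.00608 kg/kg → 0.00608 × 29000 / 9.8 = 17.99 mm
Layer 710–330 hPa: Δp = 380 hPa = 38000 Pa, q̄ = 0.00121 kg/kg → 0.00121 × 38000 / 9.8 = 4.69 mm
Layer 330–200 hPa: Δp = 130 hPa = 13000 Pa, q̄ = 0.000571 kg/kg → 0.000571 × 13000 / 9.8 = 0.76 mm
PW = 17.99 + 4.69 + 0.76 = 23.44 ≈ 23.4 mm.

PW ≈ 23.4 mm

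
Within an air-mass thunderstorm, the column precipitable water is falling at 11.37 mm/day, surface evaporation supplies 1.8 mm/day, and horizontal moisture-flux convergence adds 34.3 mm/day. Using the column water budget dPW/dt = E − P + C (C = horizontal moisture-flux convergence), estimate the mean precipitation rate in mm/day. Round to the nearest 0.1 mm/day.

dPW/dt = -11.37 mm/day.
P = E + C − dPW/dt = 1.8 + (34.3) − (-11.37) = 47.5 mm/day.

P ≈ 47.5 mm/day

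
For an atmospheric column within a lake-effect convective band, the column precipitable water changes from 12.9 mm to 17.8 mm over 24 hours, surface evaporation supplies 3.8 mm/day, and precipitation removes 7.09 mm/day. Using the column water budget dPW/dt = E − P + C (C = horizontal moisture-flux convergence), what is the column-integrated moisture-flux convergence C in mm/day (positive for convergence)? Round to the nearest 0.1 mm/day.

C ≈ 8.2 mm/day

dPW/dt = (17.8 − 12.9) mm / (24/24 day) = +4.900 mm/day.
C = dPW/dt − E + P = (+4.900) − 3.8 + 7.09 = 8.2 mm/day.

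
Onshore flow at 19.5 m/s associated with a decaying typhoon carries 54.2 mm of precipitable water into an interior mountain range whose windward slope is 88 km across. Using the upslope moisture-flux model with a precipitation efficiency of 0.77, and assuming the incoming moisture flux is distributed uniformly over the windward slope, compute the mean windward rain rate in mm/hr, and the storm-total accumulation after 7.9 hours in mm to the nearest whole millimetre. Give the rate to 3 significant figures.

Incoming column moisture flux per unit ridge length: F = V × PW = 19.5 × 54.2 = 1056.9 mm·m/s.
Spread over the 88 km slope with efficiency ε = 0.77: R = ε·F/W = 0.77 × 1056.9 / 88000 m = 9.248e-03 mm/s.
R = 9.248e-03 × 3600 = 33.3 mm/hr.
Over 7.9 h: total = 33.3 × 7.9 = 263.07 ≈ 263 mm.

R ≈ 33.3 mm/hr; total ≈ 263 mm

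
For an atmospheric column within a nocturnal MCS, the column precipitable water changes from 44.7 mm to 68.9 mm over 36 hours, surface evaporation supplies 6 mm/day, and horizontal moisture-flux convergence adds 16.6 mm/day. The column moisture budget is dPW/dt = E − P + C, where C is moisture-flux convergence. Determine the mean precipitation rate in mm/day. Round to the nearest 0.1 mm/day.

P ≈ 6.5 mm/day

dPW/dt = (68.9 − 44.7) mm / (36/24 day) = +16.133 mm/day.
P = E + C − dPW/dt = 6 + (16.6) − (+16.133) = 6.5 mm/day.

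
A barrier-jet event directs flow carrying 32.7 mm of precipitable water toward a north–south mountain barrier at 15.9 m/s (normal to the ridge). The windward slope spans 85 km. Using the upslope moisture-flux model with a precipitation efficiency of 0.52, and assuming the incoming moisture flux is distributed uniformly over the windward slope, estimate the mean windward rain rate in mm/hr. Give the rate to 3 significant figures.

R ≈ 11.5 mm/hr

Incoming column moisture flux per unit ridge length: F = V × PW = 15.9 × 32.7 = 519.93 mm·m/s.
Spread over the 85 km slope with efficiency ε = 0.52: R = ε·F/W = 0.52 × 519.93 / 85000 m = 3.181e-03 mm/s.
R = 3.181e-03 × 3600 = 11.5 mm/hr.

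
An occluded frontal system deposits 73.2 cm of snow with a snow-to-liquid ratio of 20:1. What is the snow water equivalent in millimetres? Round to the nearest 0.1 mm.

SWE = snow depth / ratio = 73.2 cm / 20 = 3.660 cm = 36.6 mm.

SWE ≈ 36.6 mm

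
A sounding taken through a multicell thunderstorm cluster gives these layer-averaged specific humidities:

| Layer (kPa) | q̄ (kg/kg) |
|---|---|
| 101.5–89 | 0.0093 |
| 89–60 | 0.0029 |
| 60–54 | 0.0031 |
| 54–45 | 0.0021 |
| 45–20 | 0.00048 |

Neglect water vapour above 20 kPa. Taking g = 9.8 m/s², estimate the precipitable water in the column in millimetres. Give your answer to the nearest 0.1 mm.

PW ≈ 25.5 mm

Precipitable water is the column-integrated vapour mass per unit area: PW = (1/g) Σ q̄ Δp, with q in kg/kg and Δp in Pa (1 kg/m² of water = 1 mm).
Layer 101.5–89 kPa: Δp = 125 hPa = 12500 Pa, q̄ = 0.0093 kg/kg → 0.0093 × 12500 / 9.8 = 11.86 mm
Layer 89–60 kPa: Δp = 290 hPa = 29000 Pa, q̄ = 0.0029 kg/kg → 0.0029 × 29000 / 9.8 = 8.58 mm
Layer 60–54 kPa: Δp = 60 hPa = 6000 Pa, q̄ = 0.0031 kg/kg → 0.0031 × 6000 / 9.8 = 1.90 mm
Layer 54–45 kPa: Δp = 90 hPa = 9000 Pa, q̄ = 0.0021 kg/kg → 0.0021 × 9000 / 9.8 = 1.93 mm
Layer 45–20 kPa: Δp = 250 hPa = 25000 Pa, q̄ = 0.00048 kg/kg → 0.00048 × 25000 / 9.8 = 1.22 mm
PW = 11.86 + 8.58 + 1.90 + 1.93 + 1.22 = 25.49 ≈ 25.5 mm.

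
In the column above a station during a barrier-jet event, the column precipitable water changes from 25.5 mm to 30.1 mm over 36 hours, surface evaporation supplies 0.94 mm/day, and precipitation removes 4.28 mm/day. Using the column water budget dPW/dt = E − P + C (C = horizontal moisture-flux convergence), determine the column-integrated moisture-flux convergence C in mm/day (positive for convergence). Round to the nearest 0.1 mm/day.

C ≈ 6.4 mm/day

dPW/dt = (30.1 − 25.5) mm / (36/24 day) = +3.067 mm/day.
C = dPW/dt − E + P = (+3.067) − 0.94 + 4.28 = 6.4 mm/day.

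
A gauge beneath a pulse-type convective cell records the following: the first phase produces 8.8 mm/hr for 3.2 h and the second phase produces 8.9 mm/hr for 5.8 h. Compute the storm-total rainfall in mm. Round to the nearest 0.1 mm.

Total = Σ Rᵢ Δtᵢ = 8.8 × 3.2 + 8.9 × 5.8
      = 28.16 + 51.62 = 79.8 mm.

total ≈ 79.8 mm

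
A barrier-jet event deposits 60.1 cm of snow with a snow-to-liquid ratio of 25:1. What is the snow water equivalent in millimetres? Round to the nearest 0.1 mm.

SWE ≈ 24.0 mm

SWE = snow depth / ratio = 60.1 cm / 25 = 2.404 cm = 24.0 mm.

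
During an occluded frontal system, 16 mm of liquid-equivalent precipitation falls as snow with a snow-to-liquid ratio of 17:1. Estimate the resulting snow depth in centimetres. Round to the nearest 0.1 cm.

snow depth ≈ 27.2 cm

Snow depth = liquid × ratio = 16 mm × 17 = 272 mm = 27.2 cm.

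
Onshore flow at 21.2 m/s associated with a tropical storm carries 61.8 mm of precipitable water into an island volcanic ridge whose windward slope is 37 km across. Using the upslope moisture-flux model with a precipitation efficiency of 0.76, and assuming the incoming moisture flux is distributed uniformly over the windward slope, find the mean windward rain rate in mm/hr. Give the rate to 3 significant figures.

Incoming column moisture flux per unit ridge length: F = V × PW = 21.2 × 61.8 = 1310.16 mm·m/s.
Spread over the 37 km slope with efficiency ε = 0.76: R = ε·F/W = 0.76 × 1310.16 / 37000 m = 2.691e-02 mm/s.
R = 2.691e-02 × 3600 = 96.9 mm/hr.

R ≈ 96.9 mm/hr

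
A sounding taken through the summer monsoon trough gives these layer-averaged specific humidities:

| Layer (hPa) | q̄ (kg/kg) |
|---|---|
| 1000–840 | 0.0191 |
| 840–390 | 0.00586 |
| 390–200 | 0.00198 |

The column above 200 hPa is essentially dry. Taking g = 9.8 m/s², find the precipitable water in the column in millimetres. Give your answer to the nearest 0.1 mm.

Precipitable water is the column-integrated vapour mass per unit area: PW = (1/g) Σ q̄ Δp, with q in kg/kg and Δp in Pa (1 kg/m² of water = 1 mm).
Layer 1000–840 hPa: Δp = 160 hPa = 16000 Pa, q̄ = 0.0191 kg/kg → 0.0191 × 16000 / 9.8 = 31.18 mm
Layer 840–390 hPa: Δp = 450 hPa = 45000 Pa, q̄ = 0.00586 kg/kg → 0.00586 × 45000 / 9.8 = 26.91 mm
Layer 390–200 hPa: Δp = 190 hPa = 19000 Pa, q̄ = 0.00198 kg/kg → 0.00198 × 19000 / 9.8 = 3.84 mm
PW = 31.18 + 26.91 + 3.84 = 61.93 ≈ 61.9 mm.

PW ≈ 61.9 mm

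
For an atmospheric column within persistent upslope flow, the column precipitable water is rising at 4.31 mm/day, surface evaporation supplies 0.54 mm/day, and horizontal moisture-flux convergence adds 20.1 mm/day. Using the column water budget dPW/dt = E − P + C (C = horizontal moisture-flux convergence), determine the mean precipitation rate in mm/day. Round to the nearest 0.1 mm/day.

P ≈ 16.3 mm/day

dPW/dt = +4.31 mm/day.
P = E + C − dPW/dt = 0.54 + (20.1) − (+4.31) = 16.3 mm/day.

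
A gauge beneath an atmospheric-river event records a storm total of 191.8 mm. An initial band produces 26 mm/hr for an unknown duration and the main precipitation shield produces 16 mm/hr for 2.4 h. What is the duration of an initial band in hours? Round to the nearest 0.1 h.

duration ≈ 5.9 h

Known phases: 16 × 2.4 = 38.4 mm.
Remaining depth = 191.8 − 38.4 = 153.4 mm.
Duration = 153.4 / 26 = 5.9 h.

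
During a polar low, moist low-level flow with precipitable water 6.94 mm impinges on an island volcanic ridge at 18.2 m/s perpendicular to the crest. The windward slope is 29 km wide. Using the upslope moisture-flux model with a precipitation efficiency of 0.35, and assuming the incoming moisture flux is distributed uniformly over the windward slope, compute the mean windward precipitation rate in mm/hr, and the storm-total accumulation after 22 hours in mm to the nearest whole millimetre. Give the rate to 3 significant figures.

R ≈ 5.49 mm/hr; total ≈ 121 mm

Incoming column moisture flux per unit ridge length: F = V × PW = 18.2 × 6.94 = 126.308 mm·m/s.
Spread over the 29 km slope with efficiency ε = 0.35: R = ε·F/W = 0.35 × 126.308 / 29000 m = 1.524e-03 mm/s.
R = 1.524e-03 × 3600 = 5.49 mm/hr.
Over 22 h: total = 5.49 × 22 = 120.78 ≈ 121 mm.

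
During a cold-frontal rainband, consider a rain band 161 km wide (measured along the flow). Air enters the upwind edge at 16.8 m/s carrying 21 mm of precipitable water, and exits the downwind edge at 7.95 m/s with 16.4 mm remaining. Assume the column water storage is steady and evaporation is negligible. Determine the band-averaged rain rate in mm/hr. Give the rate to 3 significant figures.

Column moisture flux per unit crosswind length is F = V × PW.
Inflow: F_in = 16.8 × 21 = 352.8 mm·m/s
Outflow: F_out = 7.95 × 16.4 = 130.38 mm·m/s
Steady-state rate R = (F_in − F_out)/L = (352.8 − 130.38) / 161000 m = 1.381e-03 mm/s.
R = 1.381e-03 × 3600 = 4.97 mm/hr.

R ≈ 4.97 mm/hr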